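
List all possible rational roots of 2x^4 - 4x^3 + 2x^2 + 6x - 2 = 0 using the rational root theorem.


Rational root theorem: possible roots are ±p/q where:
  p divides the constant term (-2): p ∈ {1, 2}
  q divides the leading coefficient (2): q ∈ {1, 2}

All possible rational roots: -2, -1, -1/2, 1/2, 1, 2

-2, -1, -1/2, 1/2, 1, 2


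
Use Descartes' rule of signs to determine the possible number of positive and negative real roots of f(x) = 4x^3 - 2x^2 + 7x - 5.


Descartes' rule of signs:

For positive roots, count sign changes in f(x) = 4x^3 - 2x^2 + 7x - 5:
Signs of coefficients: +, -, +, -
Number of sign changes: 3
Possible positive real roots: 3, 1

For negative roots, examine f(-x) = -4x^3 - 2x^2 - 7x - 5:
Signs of coefficients: -, -, -, -
Number of sign changes: 0
Possible negative real roots: 0

Positive roots: 3 or 1; Negative roots: 0


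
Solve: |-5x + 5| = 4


An absolute value equation |expr| = 4 gives two cases:
Case 1: -5x + 5 = 4
  -5x = -1, so x = 1/5
Case 2: -5x + 5 = -4
  -5x = -9, so x = 9/5

x = 1/5, x = 9/5


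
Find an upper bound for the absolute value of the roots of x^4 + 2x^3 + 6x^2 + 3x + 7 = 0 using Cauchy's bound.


Cauchy's bound: all roots r satisfy |r| <= 1 + max(|a_i/a_n|) for i = 0,...,n-1
where a_n is the leading coefficient.

Coefficients: [1, 2, 6, 3, 7]
Leading coefficient a_n = 1
Ratios |a_i/a_n|: 2, 6, 3, 7
Maximum ratio: 7
Cauchy's bound: |r| <= 1 + 7 = 8

Upper bound = 8


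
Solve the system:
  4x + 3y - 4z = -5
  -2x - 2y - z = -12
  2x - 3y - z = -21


Using Cramer's rule. Expand each determinant along the first row.
D  = 4*[(-2)*(-1) - (-1)*(-3)] - 3*[(-2)*(-1) - (-1)*2] + (-4)*[(-2)*(-3) - (-2)*2]
  = 4*(-1) - 3*(4) + (-4)*(10) = -56
Dx = (-5)*[(-2)*(-1) - (-1)*(-3)] - 3*[(-12)*(-1) - (-1)*(-21)] + (-4)*[(-12)*(-3) - (-2)*(-21)]
  = (-5)*(-1) - 3*(-9) + (-4)*(-6) = 56
Dy = 4*[(-12)*(-1) - (-1)*(-21)] - (-5)*[(-2)*(-1) - (-1)*2] + (-4)*[(-2)*(-21) - (-12)*2]
  = 4*(-9) - (-5)*(4) + (-4)*(66) = -280
Dz = 4*[(-2)*(-21) - (-12)*(-3)] - 3*[(-2)*(-21) - (-12)*2] + (-5)*[(-2)*(-3) - (-2)*2]
  = 4*(6) - 3*(66) + (-5)*(10) = -224
x = Dx/D = 56/-56 = -1, y = Dy/D = -280/-56 = 5, z = Dz/D = -224/-56 = 4
Check eq1: (4)(-1) + (3)(5) + (-4)(4) = -5 = -5 ✓
Check eq2: (-2)(-1) + (-2)(5) + (-1)(4) = -12 = -12 ✓
Check eq3: (2)(-1) + (-3)(5) + (-1)(4) = -21 = -21 ✓

x = -1, y = 5, z = 4


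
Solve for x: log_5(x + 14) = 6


Convert to exponential form: x + 14 = 5^6 = 15625
x = 15625 - 14 = 15611
Check: log_5(15611 + 14) = log_5(15625) = log_5(15625) = 6 ✓

x = 15611


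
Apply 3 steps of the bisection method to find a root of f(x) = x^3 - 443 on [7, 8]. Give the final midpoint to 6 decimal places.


f(x) = x^3 - 443
f(7) = -100 < 0
f(8) = 69 > 0

Step 1: midpoint = (7.000000 + 8.000000)/2 = 7.500000
  f(7.500000) = -21.125000
  f(mid) < 0, so root is in [7.500000, 8.000000]

Step 2: midpoint = (7.500000 + 8.000000)/2 = 7.750000
  f(7.750000) = 22.484375
  f(mid) > 0, so root is in [7.500000, 7.750000]

Step 3: midpoint = (7.500000 + 7.750000)/2 = 7.625000
  f(7.625000) = 0.322266
  f(mid) > 0, so root is in [7.500000, 7.625000]

midpoint = 7.625000


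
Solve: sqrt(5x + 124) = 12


Square both sides: 5x + 124 = 12^2 = 144
5x = 144 - 124 = 20
x = 4
Check: sqrt(5*4 + 124) = sqrt(144) = 12 ✓

x = 4


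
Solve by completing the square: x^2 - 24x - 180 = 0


Start: x^2 - 24x - 180 = 0
Move constant: x^2 - 24x = 180
Half of -24 is -12, squared is 144
Add 144 to both sides: x^2 - 24x + 144 = 324
(x - 12)^2 = 324
x - 12 = ±18
x = 12 + 18 = 30 or x = 12 - 18 = -6

x = -6, x = 30


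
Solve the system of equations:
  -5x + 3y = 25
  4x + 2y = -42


Using Cramer's rule:
Determinant D = (-5)(2) - (4)(3) = -10 - 12 = -22
Dx = (25)(2) - (-42)(3) = 50 + 126 = 176
Dy = (-5)(-42) - (4)(25) = 210 - 100 = 110
x = Dx/D = 176/-22 = -8
y = Dy/D = 110/-22 = -5

x = -8, y = -5


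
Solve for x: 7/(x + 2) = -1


Multiply both sides by (x + 2): 7 = -1(x + 2)
Distribute: 7 = -x - 2
-x = 7 + 2 = 9
x = -9

x = -9


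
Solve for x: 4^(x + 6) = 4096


Express both sides with the same base.
4096 = 4^6
Since the bases match, equate exponents: x + 6 = 6
So x = 6 - (6) = 0

x = 0


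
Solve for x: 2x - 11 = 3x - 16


Starting with: 2x - 11 = 3x - 16
Move all x terms to left: (2 - 3)x = -16 + 11
Simplify: -x = -5
Divide both sides by -1: x = 5

x = 5


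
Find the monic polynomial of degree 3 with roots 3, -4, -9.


A monic polynomial with roots 3, -4, -9 is:
p(x) = (x - 3)(x + 4)(x + 9)
After multiplying by (x - 3): x - 3
After multiplying by (x + 4): x^2 + x - 12
After multiplying by (x + 9): x^3 + 10x^2 - 3x - 108

x^3 + 10x^2 - 3x - 108


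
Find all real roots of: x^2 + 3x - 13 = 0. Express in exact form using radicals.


Using the quadratic formula: x = (-b ± sqrt(b^2 - 4ac)) / (2a)
Here a = 1, b = 3, c = -13
Discriminant = b^2 - 4ac = 3^2 - 4(1)(-13) = 9 + 52 = 61
Since discriminant = 61 > 0, there are two real roots.
x = (-3 ± sqrt(61)) / 2
Numerically: x ≈ 2.4051 or x ≈ -5.4051

x = (-3 + sqrt(61)) / 2 or x = (-3 - sqrt(61)) / 2


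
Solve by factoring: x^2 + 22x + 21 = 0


We need two numbers that multiply to 21 and add to 22.
Those numbers are 1 and 21 (since 1 * 21 = 21 and 1 + 21 = 22).
So x^2 + 22x + 21 = (x + 1)(x + 21) = 0
Setting each factor to zero: x = -1 or x = -21

x = -21, x = -1


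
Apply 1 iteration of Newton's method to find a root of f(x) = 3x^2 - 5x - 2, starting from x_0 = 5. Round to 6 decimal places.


Newton's method: x_(n+1) = x_n - f(x_n)/f'(x_n)
f(x) = 3x^2 - 5x - 2
f'(x) = 6x - 5

Iteration 1:
  f(5.000000) = 48.000000
  f'(5.000000) = 25.000000
  x_1 = 5.000000 - (48.000000)/(25.000000) = 3.080000

x_1 = 3.080000


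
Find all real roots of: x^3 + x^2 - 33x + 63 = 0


Let p(x) = x^3 + x^2 - 33x + 63. By the rational root theorem (leading coefficient 1), any rational root is an integer divisor of 63: try ±1, ±2, ... in turn.
Test x = 1: value = 32 ≠ 0.
Test x = -1: value = 96 ≠ 0.
Test x = 3: value = 0 ✓, so (x - 3) is a factor.
Synthetic division by (x - 3): bring down 1; 1(3) + 1 = 4; 4(3) - 33 = -21; (-21)(3) + 63 = 0 → quotient x^2 + 4x - 21, remainder 0.
Solve the quadratic x^2 + 4x - 21 = 0: discriminant = 4^2 - 4(1)(-21) = 16 + 84 = 100.
sqrt(100) = 10, so x = (-4 ± 10)/2: x = 3 or x = -7.

x = -7, x = 3 (multiplicity 2)


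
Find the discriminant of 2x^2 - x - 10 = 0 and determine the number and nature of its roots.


For ax^2 + bx + c = 0, discriminant D = b^2 - 4ac
Here a = 2, b = -1, c = -10
D = (-1)^2 - 4(2)(-10) = 1 + 80 = 81

D = 81 > 0 and is a perfect square (sqrt = 9)
The equation has 2 distinct real rational roots.

Discriminant = 81, 2 distinct real rational roots


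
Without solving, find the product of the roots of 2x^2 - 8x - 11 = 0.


By Vieta's formulas for ax^2 + bx + c = 0:
  Sum of roots = -b/a
  Product of roots = c/a

Here a = 2, b = -8, c = -11
Sum = -(-8)/2 = 4
Product = -11/2 = -11/2

Product = -11/2


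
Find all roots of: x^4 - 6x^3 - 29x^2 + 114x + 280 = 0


Let p(x) = x^4 - 6x^3 - 29x^2 + 114x + 280. By the rational root theorem (leading coefficient 1), any rational root is an integer divisor of 280: try ±1, ±2, ... in turn.
Test x = 1: value = 360 ≠ 0.
Test x = -1: value = 144 ≠ 0.
Test x = 2: value = 360 ≠ 0.
Test x = -2: value = 0 ✓, so (x + 2) is a factor.
Synthetic division by (x + 2): bring down 1; 1(-2) - 6 = -8; (-8)(-2) - 29 = -13; (-13)(-2) + 114 = 140; 140(-2) + 280 = 0 → quotient x^3 - 8x^2 - 13x + 140, remainder 0.
Continue with the quotient x^3 - 8x^2 - 13x + 140 (candidates must divide 140; re-test x = -2 first in case it repeats).
Test x = -2: value = 126 ≠ 0.
Test x = 4: value = 24 ≠ 0.
Test x = -4: value = 0 ✓, so (x + 4) is a factor.
Synthetic division by (x + 4): bring down 1; 1(-4) - 8 = -12; (-12)(-4) - 13 = 35; 35(-4) + 140 = 0 → quotient x^2 - 12x + 35, remainder 0.
Solve the quadratic x^2 - 12x + 35 = 0: discriminant = (-12)^2 - 4(1)(35) = 144 - 140 = 4.
sqrt(4) = 2, so x = (12 ± 2)/2: x = 7 or x = 5.
Collecting all roots found:

x = -4, x = -2, x = 5, x = 7


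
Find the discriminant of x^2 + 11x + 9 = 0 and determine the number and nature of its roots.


For ax^2 + bx + c = 0, discriminant D = b^2 - 4ac
Here a = 1, b = 11, c = 9
D = (11)^2 - 4(1)(9) = 121 - 36 = 85

D = 85 > 0 but not a perfect square
The equation has 2 distinct real irrational roots.

Discriminant = 85, 2 distinct real irrational roots


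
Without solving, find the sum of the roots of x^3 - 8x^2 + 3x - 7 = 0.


By Vieta's formulas for x^3 + bx^2 + cx + d = 0:
  r1 + r2 + r3 = -b/a = 8
  r1*r2 + r1*r3 + r2*r3 = c/a = 3
  r1*r2*r3 = -d/a = 7


Sum = 8


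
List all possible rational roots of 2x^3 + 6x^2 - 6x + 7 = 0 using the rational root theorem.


Rational root theorem: possible roots are ±p/q where:
  p divides the constant term (7): p ∈ {1, 7}
  q divides the leading coefficient (2): q ∈ {1, 2}

All possible rational roots: -7, -7/2, -1, -1/2, 1/2, 1, 7/2, 7

-7, -7/2, -1, -1/2, 1/2, 1, 7/2, 7


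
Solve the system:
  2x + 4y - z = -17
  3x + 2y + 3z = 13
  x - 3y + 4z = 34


Using Cramer's rule. Expand each determinant along the first row.
D  = 2*[2*4 - 3*(-3)] - 4*[3*4 - 3*1] + (-1)*[3*(-3) - 2*1]
  = 2*(17) - 4*(9) + (-1)*(-11) = 9
Dx = (-17)*[2*4 - 3*(-3)] - 4*[13*4 - 3*34] + (-1)*[13*(-3) - 2*34]
  = (-17)*(17) - 4*(-50) + (-1)*(-107) = 18
Dy = 2*[13*4 - 3*34] - (-17)*[3*4 - 3*1] + (-1)*[3*34 - 13*1]
  = 2*(-50) - (-17)*(9) + (-1)*(89) = -36
Dz = 2*[2*34 - 13*(-3)] - 4*[3*34 - 13*1] + (-17)*[3*(-3) - 2*1]
  = 2*(107) - 4*(89) + (-17)*(-11) = 45
x = Dx/D = 18/9 = 2, y = Dy/D = -36/9 = -4, z = Dz/D = 45/9 = 5
Check eq1: (2)(2) + (4)(-4) + (-1)(5) = -17 = -17 ✓
Check eq2: (3)(2) + (2)(-4) + (3)(5) = 13 = 13 ✓
Check eq3: (1)(2) + (-3)(-4) + (4)(5) = 34 = 34 ✓

x = 2, y = -4, z = 5


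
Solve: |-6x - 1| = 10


An absolute value equation |expr| = 10 gives two cases:
Case 1: -6x - 1 = 10
  -6x = 11, so x = -11/6
Case 2: -6x - 1 = -10
  -6x = -9, so x = 3/2

x = -11/6, x = 3/2


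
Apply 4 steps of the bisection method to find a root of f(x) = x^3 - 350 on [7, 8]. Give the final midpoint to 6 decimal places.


f(x) = x^3 - 350
f(7) = -7 < 0
f(8) = 162 > 0

Step 1: midpoint = (7.000000 + 8.000000)/2 = 7.500000
  f(7.500000) = 71.875000
  f(mid) > 0, so root is in [7.000000, 7.500000]

Step 2: midpoint = (7.000000 + 7.500000)/2 = 7.250000
  f(7.250000) = 31.078125
  f(mid) > 0, so root is in [7.000000, 7.250000]

Step 3: midpoint = (7.000000 + 7.250000)/2 = 7.125000
  f(7.125000) = 11.705078
  f(mid) > 0, so root is in [7.000000, 7.125000]

Step 4: midpoint = (7.000000 + 7.125000)/2 = 7.062500
  f(7.062500) = 2.269775
  f(mid) > 0, so root is in [7.000000, 7.062500]

midpoint = 7.062500


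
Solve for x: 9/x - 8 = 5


Subtract -8 from both sides: 9/x = 13
Multiply both sides by x: 9 = 13 * x
Divide by 13: x = 9/13

x = 9/13


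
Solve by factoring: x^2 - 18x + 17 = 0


We need two numbers that multiply to 17 and add to -18.
Those numbers are -1 and -17 (since (-1) * (-17) = 17 and (-1) + (-17) = -18).
So x^2 - 18x + 17 = (x - 1)(x - 17) = 0
Setting each factor to zero: x = 1 or x = 17

x = 1, x = 17


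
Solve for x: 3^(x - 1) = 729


Express both sides with the same base.
729 = 3^6
Since the bases match, equate exponents: x - 1 = 6
So x = 6 - (-1) = 7

x = 7


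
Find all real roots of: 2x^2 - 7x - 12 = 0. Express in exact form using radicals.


Using the quadratic formula: x = (-b ± sqrt(b^2 - 4ac)) / (2a)
Here a = 2, b = -7, c = -12
Discriminant = b^2 - 4ac = (-7)^2 - 4(2)(-12) = 49 + 96 = 145
Since discriminant = 145 > 0, there are two real roots.
x = (7 ± sqrt(145)) / 4
Numerically: x ≈ 4.7604 or x ≈ -1.2604

x = (7 + sqrt(145)) / 4 or x = (7 - sqrt(145)) / 4


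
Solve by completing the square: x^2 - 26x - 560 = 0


Start: x^2 - 26x - 560 = 0
Move constant: x^2 - 26x = 560
Half of -26 is -13, squared is 169
Add 169 to both sides: x^2 - 26x + 169 = 729
(x - 13)^2 = 729
x - 13 = ±27
x = 13 + 27 = 40 or x = 13 - 27 = -14

x = -14, x = 40


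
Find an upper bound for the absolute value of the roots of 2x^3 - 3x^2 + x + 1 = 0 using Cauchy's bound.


Cauchy's bound: all roots r satisfy |r| <= 1 + max(|a_i/a_n|) for i = 0,...,n-1
where a_n is the leading coefficient.

Coefficients: [2, -3, 1, 1]
Leading coefficient a_n = 2
Ratios |a_i/a_n|: 3/2, 1/2, 1/2
Maximum ratio: 3/2
Cauchy's bound: |r| <= 1 + 3/2 = 5/2

Upper bound = 5/2


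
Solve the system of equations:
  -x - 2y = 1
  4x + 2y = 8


Using Cramer's rule:
Determinant D = (-1)(2) - (4)(-2) = -2 + 8 = 6
Dx = (1)(2) - (8)(-2) = 2 + 16 = 18
Dy = (-1)(8) - (4)(1) = -8 - 4 = -12
x = Dx/D = 18/6 = 3
y = Dy/D = -12/6 = -2

x = 3, y = -2


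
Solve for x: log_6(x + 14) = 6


Convert to exponential form: x + 14 = 6^6 = 46656
x = 46656 - 14 = 46642
Check: log_6(46642 + 14) = log_6(46656) = log_6(46656) = 6 ✓

x = 46642


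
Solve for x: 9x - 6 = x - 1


Starting with: 9x - 6 = x - 1
Move all x terms to left: (9 - 1)x = -1 + 6
Simplify: 8x = 5
Divide both sides by 8: x = 5/8

x = 5/8


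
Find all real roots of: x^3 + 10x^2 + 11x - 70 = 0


Let p(x) = x^3 + 10x^2 + 11x - 70. By the rational root theorem (leading coefficient 1), any rational root is an integer divisor of 70: try ±1, ±2, ... in turn.
Test x = 1: value = -48 ≠ 0.
Test x = -1: value = -72 ≠ 0.
Test x = 2: value = 0 ✓, so (x - 2) is a factor.
Synthetic division by (x - 2): bring down 1; 1(2) + 10 = 12; 12(2) + 11 = 35; 35(2) - 70 = 0 → quotient x^2 + 12x + 35, remainder 0.
Solve the quadratic x^2 + 12x + 35 = 0: discriminant = 12^2 - 4(1)(35) = 144 - 140 = 4.
sqrt(4) = 2, so x = (-12 ± 2)/2: x = -5 or x = -7.

x = -7, x = -5, x = 2


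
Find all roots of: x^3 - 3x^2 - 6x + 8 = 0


Let p(x) = x^3 - 3x^2 - 6x + 8. By the rational root theorem (leading coefficient 1), any rational root is an integer divisor of 8: try ±1, ±2, ... in turn.
Test x = 1: value = 0 ✓, so (x - 1) is a factor.
Synthetic division by (x - 1): bring down 1; 1(1) - 3 = -2; (-2)(1) - 6 = -8; (-8)(1) + 8 = 0 → quotient x^2 - 2x - 8, remainder 0.
Solve the quadratic x^2 - 2x - 8 = 0: discriminant = (-2)^2 - 4(1)(-8) = 4 + 32 = 36.
sqrt(36) = 6, so x = (2 ± 6)/2: x = 4 or x = -2.
Collecting all roots found:

x = -2, x = 1, x = 4


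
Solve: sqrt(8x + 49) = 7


Square both sides: 8x + 49 = 7^2 = 49
8x = 49 - 49 = 0
x = 0
Check: sqrt(8*0 + 49) = sqrt(49) = 7 ✓

x = 0


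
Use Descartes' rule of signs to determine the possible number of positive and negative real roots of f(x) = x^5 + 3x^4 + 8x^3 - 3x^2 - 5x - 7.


Descartes' rule of signs:

For positive roots, count sign changes in f(x) = x^5 + 3x^4 + 8x^3 - 3x^2 - 5x - 7:
Signs of coefficients: +, +, +, -, -, -
Number of sign changes: 1
Possible positive real roots: 1

For negative roots, examine f(-x) = -x^5 + 3x^4 - 8x^3 - 3x^2 + 5x - 7:
Signs of coefficients: -, +, -, -, +, -
Number of sign changes: 4
Possible negative real roots: 4, 2, 0

Positive roots: 1; Negative roots: 4 or 2 or 0


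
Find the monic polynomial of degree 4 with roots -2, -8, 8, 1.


A monic polynomial with roots -2, -8, 8, 1 is:
p(x) = (x + 2)(x + 8)(x - 8)(x - 1)
After multiplying by (x + 2): x + 2
After multiplying by (x + 8): x^2 + 10x + 16
After multiplying by (x - 8): x^3 + 2x^2 - 64x - 128
After multiplying by (x - 1): x^4 + x^3 - 66x^2 - 64x + 128

x^4 + x^3 - 66x^2 - 64x + 128


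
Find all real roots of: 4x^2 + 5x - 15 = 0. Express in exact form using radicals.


Using the quadratic formula: x = (-b ± sqrt(b^2 - 4ac)) / (2a)
Here a = 4, b = 5, c = -15
Discriminant = b^2 - 4ac = 5^2 - 4(4)(-15) = 25 + 240 = 265
Since discriminant = 265 > 0, there are two real roots.
x = (-5 ± sqrt(265)) / 8
Numerically: x ≈ 1.4099 or x ≈ -2.6599

x = (-5 + sqrt(265)) / 8 or x = (-5 - sqrt(265)) / 8


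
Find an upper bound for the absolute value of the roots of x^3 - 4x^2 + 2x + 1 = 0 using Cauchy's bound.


Cauchy's bound: all roots r satisfy |r| <= 1 + max(|a_i/a_n|) for i = 0,...,n-1
where a_n is the leading coefficient.

Coefficients: [1, -4, 2, 1]
Leading coefficient a_n = 1
Ratios |a_i/a_n|: 4, 2, 1
Maximum ratio: 4
Cauchy's bound: |r| <= 1 + 4 = 5

Upper bound = 5


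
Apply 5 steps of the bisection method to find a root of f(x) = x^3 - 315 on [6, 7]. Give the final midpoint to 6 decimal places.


f(x) = x^3 - 315
f(6) = -99 < 0
f(7) = 28 > 0

Step 1: midpoint = (6.000000 + 7.000000)/2 = 6.500000
  f(6.500000) = -40.375000
  f(mid) < 0, so root is in [6.500000, 7.000000]

Step 2: midpoint = (6.500000 + 7.000000)/2 = 6.750000
  f(6.750000) = -7.453125
  f(mid) < 0, so root is in [6.750000, 7.000000]

Step 3: midpoint = (6.750000 + 7.000000)/2 = 6.875000
  f(6.875000) = 9.951172
  f(mid) > 0, so root is in [6.750000, 6.875000]

Step 4: midpoint = (6.750000 + 6.875000)/2 = 6.812500
  f(6.812500) = 1.169189
  f(mid) > 0, so root is in [6.750000, 6.812500]

Step 5: midpoint = (6.750000 + 6.812500)/2 = 6.781250
  f(6.781250) = -3.161835
  f(mid) < 0, so root is in [6.781250, 6.812500]

midpoint = 6.781250


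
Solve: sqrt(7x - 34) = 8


Square both sides: 7x - 34 = 8^2 = 64
7x = 64 + 34 = 98
x = 14
Check: sqrt(7*14 - 34) = sqrt(64) = 8 ✓

x = 14


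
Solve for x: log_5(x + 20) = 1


Convert to exponential form: x + 20 = 5^1 = 5
x = 5 - 20 = -15
Check: log_5(-15 + 20) = log_5(5) = log_5(5) = 1 ✓

x = -15


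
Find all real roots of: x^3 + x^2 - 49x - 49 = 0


Let p(x) = x^3 + x^2 - 49x - 49. By the rational root theorem (leading coefficient 1), any rational root is an integer divisor of 49: try ±1, ±2, ... in turn.
Test x = 1: value = -96 ≠ 0.
Test x = -1: value = 0 ✓, so (x + 1) is a factor.
Synthetic division by (x + 1): bring down 1; 1(-1) + 1 = 0; 0(-1) - 49 = -49; (-49)(-1) - 49 = 0 → quotient x^2 - 49, remainder 0.
Solve the quadratic x^2 - 49 = 0: discriminant = 0^2 - 4(1)(-49) = 0 + 196 = 196.
sqrt(196) = 14, so x = (0 ± 14)/2: x = 7 or x = -7.

x = -7, x = -1, x = 7


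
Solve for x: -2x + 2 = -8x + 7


Starting with: -2x + 2 = -8x + 7
Move all x terms to left: (-2 + 8)x = 7 - 2
Simplify: 6x = 5
Divide both sides by 6: x = 5/6

x = 5/6


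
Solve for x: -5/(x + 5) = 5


Multiply both sides by (x + 5): -5 = 5(x + 5)
Distribute: -5 = 5x + 25
5x = -5 - 25 = -30
x = -6

x = -6


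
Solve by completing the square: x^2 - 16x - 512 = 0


Start: x^2 - 16x - 512 = 0
Move constant: x^2 - 16x = 512
Half of -16 is -8, squared is 64
Add 64 to both sides: x^2 - 16x + 64 = 576
(x - 8)^2 = 576
x - 8 = ±24
x = 8 + 24 = 32 or x = 8 - 24 = -16

x = -16, x = 32


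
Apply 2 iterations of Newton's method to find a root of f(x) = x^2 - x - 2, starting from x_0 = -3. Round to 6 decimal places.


Newton's method: x_(n+1) = x_n - f(x_n)/f'(x_n)
f(x) = x^2 - x - 2
f'(x) = 2x - 1

Iteration 1:
  f(-3.000000) = 10.000000
  f'(-3.000000) = -7.000000
  x_1 = -3.000000 - (10.000000)/(-7.000000) = -1.571429

Iteration 2:
  f(-1.571429) = 2.040816
  f'(-1.571429) = -4.142857
  x_2 = -1.571429 - (2.040816)/(-4.142857) = -1.078818

x_2 = -1.078818


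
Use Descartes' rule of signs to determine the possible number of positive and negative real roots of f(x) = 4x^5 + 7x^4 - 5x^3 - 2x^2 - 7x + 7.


Descartes' rule of signs:

For positive roots, count sign changes in f(x) = 4x^5 + 7x^4 - 5x^3 - 2x^2 - 7x + 7:
Signs of coefficients: +, +, -, -, -, +
Number of sign changes: 2
Possible positive real roots: 2, 0

For negative roots, examine f(-x) = -4x^5 + 7x^4 + 5x^3 - 2x^2 + 7x + 7:
Signs of coefficients: -, +, +, -, +, +
Number of sign changes: 3
Possible negative real roots: 3, 1

Positive roots: 2 or 0; Negative roots: 3 or 1


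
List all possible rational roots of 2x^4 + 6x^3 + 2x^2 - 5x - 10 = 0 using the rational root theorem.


Rational root theorem: possible roots are ±p/q where:
  p divides the constant term (-10): p ∈ {1, 2, 5, 10}
  q divides the leading coefficient (2): q ∈ {1, 2}

All possible rational roots: -10, -5, -5/2, -2, -1, -1/2, 1/2, 1, 2, 5/2, 5, 10

-10, -5, -5/2, -2, -1, -1/2, 1/2, 1, 2, 5/2, 5, 10


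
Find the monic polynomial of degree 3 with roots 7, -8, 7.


A monic polynomial with roots 7, -8, 7 is:
p(x) = (x - 7)(x + 8)(x - 7)
After multiplying by (x - 7): x - 7
After multiplying by (x + 8): x^2 + x - 56
After multiplying by (x - 7): x^3 - 6x^2 - 63x + 392

x^3 - 6x^2 - 63x + 392


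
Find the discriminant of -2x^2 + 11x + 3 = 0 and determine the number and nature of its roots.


For ax^2 + bx + c = 0, discriminant D = b^2 - 4ac
Here a = -2, b = 11, c = 3
D = (11)^2 - 4(-2)(3) = 121 + 24 = 145

D = 145 > 0 but not a perfect square
The equation has 2 distinct real irrational roots.

Discriminant = 145, 2 distinct real irrational roots


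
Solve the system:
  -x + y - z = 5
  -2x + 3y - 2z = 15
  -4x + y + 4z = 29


Using Cramer's rule. Expand each determinant along the first row.
D  = (-1)*[3*4 - (-2)*1] - 1*[(-2)*4 - (-2)*(-4)] + (-1)*[(-2)*1 - 3*(-4)]
  = (-1)*(14) - 1*(-16) + (-1)*(10) = -8
Dx = 5*[3*4 - (-2)*1] - 1*[15*4 - (-2)*29] + (-1)*[15*1 - 3*29]
  = 5*(14) - 1*(118) + (-1)*(-72) = 24
Dy = (-1)*[15*4 - (-2)*29] - 5*[(-2)*4 - (-2)*(-4)] + (-1)*[(-2)*29 - 15*(-4)]
  = (-1)*(118) - 5*(-16) + (-1)*(2) = -40
Dz = (-1)*[3*29 - 15*1] - 1*[(-2)*29 - 15*(-4)] + 5*[(-2)*1 - 3*(-4)]
  = (-1)*(72) - 1*(2) + 5*(10) = -24
x = Dx/D = 24/-8 = -3, y = Dy/D = -40/-8 = 5, z = Dz/D = -24/-8 = 3
Check eq1: (-1)(-3) + (1)(5) + (-1)(3) = 5 = 5 ✓
Check eq2: (-2)(-3) + (3)(5) + (-2)(3) = 15 = 15 ✓
Check eq3: (-4)(-3) + (1)(5) + (4)(3) = 29 = 29 ✓

x = -3, y = 5, z = 3


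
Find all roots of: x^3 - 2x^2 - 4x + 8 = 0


Let p(x) = x^3 - 2x^2 - 4x + 8. By the rational root theorem (leading coefficient 1), any rational root is an integer divisor of 8: try ±1, ±2, ... in turn.
Test x = 1: value = 3 ≠ 0.
Test x = -1: value = 9 ≠ 0.
Test x = 2: value = 0 ✓, so (x - 2) is a factor.
Synthetic division by (x - 2): bring down 1; 1(2) - 2 = 0; 0(2) - 4 = -4; (-4)(2) + 8 = 0 → quotient x^2 - 4, remainder 0.
Solve the quadratic x^2 - 4 = 0: discriminant = 0^2 - 4(1)(-4) = 0 + 16 = 16.
sqrt(16) = 4, so x = (0 ± 4)/2: x = 2 or x = -2.
Collecting all roots found:

x = -2, x = 2 (multiplicity 2)


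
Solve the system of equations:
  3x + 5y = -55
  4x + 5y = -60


Using Cramer's rule:
Determinant D = (3)(5) - (4)(5) = 15 - 20 = -5
Dx = (-55)(5) - (-60)(5) = -275 + 300 = 25
Dy = (3)(-60) - (4)(-55) = -180 + 220 = 40
x = Dx/D = 25/-5 = -5
y = Dy/D = 40/-5 = -8

x = -5, y = -8


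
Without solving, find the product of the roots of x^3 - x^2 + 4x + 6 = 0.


By Vieta's formulas for x^3 + bx^2 + cx + d = 0:
  r1 + r2 + r3 = -b/a = 1
  r1*r2 + r1*r3 + r2*r3 = c/a = 4
  r1*r2*r3 = -d/a = -6


Product = -6


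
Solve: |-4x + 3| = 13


An absolute value equation |expr| = 13 gives two cases:
Case 1: -4x + 3 = 13
  -4x = 10, so x = -5/2
Case 2: -4x + 3 = -13
  -4x = -16, so x = 4

x = -5/2, x = 4


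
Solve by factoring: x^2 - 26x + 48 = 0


We need two numbers that multiply to 48 and add to -26.
Those numbers are -24 and -2 (since (-24) * (-2) = 48 and (-24) + (-2) = -26).
So x^2 - 26x + 48 = (x - 24)(x - 2) = 0
Setting each factor to zero: x = 24 or x = 2

x = 2, x = 24


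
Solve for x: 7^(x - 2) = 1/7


Express both sides with the same base.
1/7 = 7^(-1)
Since the bases match, equate exponents: x - 2 = -1
So x = -1 - (-2) = 1

x = 1


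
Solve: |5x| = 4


An absolute value equation |expr| = 4 gives two cases:
Case 1: 5x = 4
  5x = 4, so x = 4/5
Case 2: 5x = -4
  5x = -4, so x = -4/5

x = -4/5, x = 4/5


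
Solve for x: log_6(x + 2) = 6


Convert to exponential form: x + 2 = 6^6 = 46656
x = 46656 - 2 = 46654
Check: log_6(46654 + 2) = log_6(46656) = log_6(46656) = 6 ✓

x = 46654


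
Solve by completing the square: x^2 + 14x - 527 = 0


Start: x^2 + 14x - 527 = 0
Move constant: x^2 + 14x = 527
Half of 14 is 7, squared is 49
Add 49 to both sides: x^2 + 14x + 49 = 576
(x + 7)^2 = 576
x + 7 = ±24
x = -7 + 24 = 17 or x = -7 - 24 = -31

x = -31, x = 17


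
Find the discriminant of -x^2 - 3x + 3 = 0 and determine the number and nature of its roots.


For ax^2 + bx + c = 0, discriminant D = b^2 - 4ac
Here a = -1, b = -3, c = 3
D = (-3)^2 - 4(-1)(3) = 9 + 12 = 21

D = 21 > 0 but not a perfect square
The equation has 2 distinct real irrational roots.

Discriminant = 21, 2 distinct real irrational roots


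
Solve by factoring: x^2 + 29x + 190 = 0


We need two numbers that multiply to 190 and add to 29.
Those numbers are 19 and 10 (since 19 * 10 = 190 and 19 + 10 = 29).
So x^2 + 29x + 190 = (x + 19)(x + 10) = 0
Setting each factor to zero: x = -19 or x = -10

x = -19, x = -10


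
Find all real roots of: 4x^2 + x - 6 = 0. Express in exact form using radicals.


Using the quadratic formula: x = (-b ± sqrt(b^2 - 4ac)) / (2a)
Here a = 4, b = 1, c = -6
Discriminant = b^2 - 4ac = 1^2 - 4(4)(-6) = 1 + 96 = 97
Since discriminant = 97 > 0, there are two real roots.
x = (-1 ± sqrt(97)) / 8
Numerically: x ≈ 1.1061 or x ≈ -1.3561

x = (-1 + sqrt(97)) / 8 or x = (-1 - sqrt(97)) / 8


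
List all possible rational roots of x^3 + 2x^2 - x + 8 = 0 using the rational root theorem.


Rational root theorem: possible roots are ±p/q where:
  p divides the constant term (8): p ∈ {1, 2, 4, 8}
  q divides the leading coefficient (1): q ∈ {1}

All possible rational roots: -8, -4, -2, -1, 1, 2, 4, 8

-8, -4, -2, -1, 1, 2, 4, 8


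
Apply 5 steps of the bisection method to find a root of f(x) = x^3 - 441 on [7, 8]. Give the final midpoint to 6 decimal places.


f(x) = x^3 - 441
f(7) = -98 < 0
f(8) = 71 > 0

Step 1: midpoint = (7.000000 + 8.000000)/2 = 7.500000
  f(7.500000) = -19.125000
  f(mid) < 0, so root is in [7.500000, 8.000000]

Step 2: midpoint = (7.500000 + 8.000000)/2 = 7.750000
  f(7.750000) = 24.484375
  f(mid) > 0, so root is in [7.500000, 7.750000]

Step 3: midpoint = (7.500000 + 7.750000)/2 = 7.625000
  f(7.625000) = 2.322266
  f(mid) > 0, so root is in [7.500000, 7.625000]

Step 4: midpoint = (7.500000 + 7.625000)/2 = 7.562500
  f(7.562500) = -8.489990
  f(mid) < 0, so root is in [7.562500, 7.625000]

Step 5: midpoint = (7.562500 + 7.625000)/2 = 7.593750
  f(7.593750) = -3.106110
  f(mid) < 0, so root is in [7.593750, 7.625000]

midpoint = 7.593750


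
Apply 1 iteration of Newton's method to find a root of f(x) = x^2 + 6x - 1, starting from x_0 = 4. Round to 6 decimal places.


Newton's method: x_(n+1) = x_n - f(x_n)/f'(x_n)
f(x) = x^2 + 6x - 1
f'(x) = 2x + 6

Iteration 1:
  f(4.000000) = 39.000000
  f'(4.000000) = 14.000000
  x_1 = 4.000000 - (39.000000)/(14.000000) = 1.214286

x_1 = 1.214286


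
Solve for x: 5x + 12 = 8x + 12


Starting with: 5x + 12 = 8x + 12
Move all x terms to left: (5 - 8)x = 12 - 12
Simplify: -3x = 0
Divide both sides by -3: x = 0

x = 0


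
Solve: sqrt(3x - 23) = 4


Square both sides: 3x - 23 = 4^2 = 16
3x = 16 + 23 = 39
x = 13
Check: sqrt(3*13 - 23) = sqrt(16) = 4 ✓

x = 13


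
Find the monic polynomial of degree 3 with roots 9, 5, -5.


A monic polynomial with roots 9, 5, -5 is:
p(x) = (x - 9)(x - 5)(x + 5)
After multiplying by (x - 9): x - 9
After multiplying by (x - 5): x^2 - 14x + 45
After multiplying by (x + 5): x^3 - 9x^2 - 25x + 225

x^3 - 9x^2 - 25x + 225


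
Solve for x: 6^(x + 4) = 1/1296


Express both sides with the same base.
1/1296 = 6^(-4)
Since the bases match, equate exponents: x + 4 = -4
So x = -4 - (4) = -8

x = -8


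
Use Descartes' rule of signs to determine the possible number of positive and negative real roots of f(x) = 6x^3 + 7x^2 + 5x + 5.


Descartes' rule of signs:

For positive roots, count sign changes in f(x) = 6x^3 + 7x^2 + 5x + 5:
Signs of coefficients: +, +, +, +
Number of sign changes: 0
Possible positive real roots: 0

For negative roots, examine f(-x) = -6x^3 + 7x^2 - 5x + 5:
Signs of coefficients: -, +, -, +
Number of sign changes: 3
Possible negative real roots: 3, 1

Positive roots: 0; Negative roots: 3 or 1


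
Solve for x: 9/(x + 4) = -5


Multiply both sides by (x + 4): 9 = -5(x + 4)
Distribute: 9 = -5x - 20
-5x = 9 + 20 = 29
x = -29/5

x = -29/5


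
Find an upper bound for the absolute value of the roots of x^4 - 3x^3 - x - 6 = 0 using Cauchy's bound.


Cauchy's bound: all roots r satisfy |r| <= 1 + max(|a_i/a_n|) for i = 0,...,n-1
where a_n is the leading coefficient.

Coefficients: [1, -3, 0, -1, -6]
Leading coefficient a_n = 1
Ratios |a_i/a_n|: 3, 0, 1, 6
Maximum ratio: 6
Cauchy's bound: |r| <= 1 + 6 = 7

Upper bound = 7


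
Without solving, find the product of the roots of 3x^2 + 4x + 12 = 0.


By Vieta's formulas for ax^2 + bx + c = 0:
  Sum of roots = -b/a
  Product of roots = c/a

Here a = 3, b = 4, c = 12
Sum = -(4)/3 = -4/3
Product = 12/3 = 4

Product = 4


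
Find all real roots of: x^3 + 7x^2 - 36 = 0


Let p(x) = x^3 + 7x^2 - 36. By the rational root theorem (leading coefficient 1), any rational root is an integer divisor of 36: try ±1, ±2, ... in turn.
Test x = 1: value = -28 ≠ 0.
Test x = -1: value = -30 ≠ 0.
Test x = 2: value = 0 ✓, so (x - 2) is a factor.
Synthetic division by (x - 2): bring down 1; 1(2) + 7 = 9; 9(2) + 0 = 18; 18(2) - 36 = 0 → quotient x^2 + 9x + 18, remainder 0.
Solve the quadratic x^2 + 9x + 18 = 0: discriminant = 9^2 - 4(1)(18) = 81 - 72 = 9.
sqrt(9) = 3, so x = (-9 ± 3)/2: x = -3 or x = -6.

x = -6, x = -3, x = 2


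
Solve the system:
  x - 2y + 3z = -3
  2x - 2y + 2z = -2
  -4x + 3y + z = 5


Using Cramer's rule. Expand each determinant along the first row.
D  = 1*[(-2)*1 - 2*3] - (-2)*[2*1 - 2*(-4)] + 3*[2*3 - (-2)*(-4)]
  = 1*(-8) - (-2)*(10) + 3*(-2) = 6
Dx = (-3)*[(-2)*1 - 2*3] - (-2)*[(-2)*1 - 2*5] + 3*[(-2)*3 - (-2)*5]
  = (-3)*(-8) - (-2)*(-12) + 3*(4) = 12
Dy = 1*[(-2)*1 - 2*5] - (-3)*[2*1 - 2*(-4)] + 3*[2*5 - (-2)*(-4)]
  = 1*(-12) - (-3)*(10) + 3*(2) = 24
Dz = 1*[(-2)*5 - (-2)*3] - (-2)*[2*5 - (-2)*(-4)] + (-3)*[2*3 - (-2)*(-4)]
  = 1*(-4) - (-2)*(2) + (-3)*(-2) = 6
x = Dx/D = 12/6 = 2, y = Dy/D = 24/6 = 4, z = Dz/D = 6/6 = 1
Check eq1: (1)(2) + (-2)(4) + (3)(1) = -3 = -3 ✓
Check eq2: (2)(2) + (-2)(4) + (2)(1) = -2 = -2 ✓
Check eq3: (-4)(2) + (3)(4) + (1)(1) = 5 = 5 ✓

x = 2, y = 4, z = 1


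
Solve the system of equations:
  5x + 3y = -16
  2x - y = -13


Using Cramer's rule:
Determinant D = (5)(-1) - (2)(3) = -5 - 6 = -11
Dx = (-16)(-1) - (-13)(3) = 16 + 39 = 55
Dy = (5)(-13) - (2)(-16) = -65 + 32 = -33
x = Dx/D = 55/-11 = -5
y = Dy/D = -33/-11 = 3

x = -5, y = 3


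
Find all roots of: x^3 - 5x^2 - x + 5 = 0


Let p(x) = x^3 - 5x^2 - x + 5. By the rational root theorem (leading coefficient 1), any rational root is an integer divisor of 5: try ±1, ±2, ... in turn.
Test x = 1: value = 0 ✓, so (x - 1) is a factor.
Synthetic division by (x - 1): bring down 1; 1(1) - 5 = -4; (-4)(1) - 1 = -5; (-5)(1) + 5 = 0 → quotient x^2 - 4x - 5, remainder 0.
Solve the quadratic x^2 - 4x - 5 = 0: discriminant = (-4)^2 - 4(1)(-5) = 16 + 20 = 36.
sqrt(36) = 6, so x = (4 ± 6)/2: x = 5 or x = -1.
Collecting all roots found:

x = -1, x = 1, x = 5


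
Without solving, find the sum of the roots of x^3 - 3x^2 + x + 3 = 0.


By Vieta's formulas for x^3 + bx^2 + cx + d = 0:
  r1 + r2 + r3 = -b/a = 3
  r1*r2 + r1*r3 + r2*r3 = c/a = 1
  r1*r2*r3 = -d/a = -3


Sum = 3


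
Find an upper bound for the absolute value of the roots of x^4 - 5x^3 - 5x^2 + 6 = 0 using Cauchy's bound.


Cauchy's bound: all roots r satisfy |r| <= 1 + max(|a_i/a_n|) for i = 0,...,n-1
where a_n is the leading coefficient.

Coefficients: [1, -5, -5, 0, 6]
Leading coefficient a_n = 1
Ratios |a_i/a_n|: 5, 5, 0, 6
Maximum ratio: 6
Cauchy's bound: |r| <= 1 + 6 = 7

Upper bound = 7


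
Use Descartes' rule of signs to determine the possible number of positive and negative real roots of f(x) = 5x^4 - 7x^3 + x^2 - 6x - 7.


Descartes' rule of signs:

For positive roots, count sign changes in f(x) = 5x^4 - 7x^3 + x^2 - 6x - 7:
Signs of coefficients: +, -, +, -, -
Number of sign changes: 3
Possible positive real roots: 3, 1

For negative roots, examine f(-x) = 5x^4 + 7x^3 + x^2 + 6x - 7:
Signs of coefficients: +, +, +, +, -
Number of sign changes: 1
Possible negative real roots: 1

Positive roots: 3 or 1; Negative roots: 1


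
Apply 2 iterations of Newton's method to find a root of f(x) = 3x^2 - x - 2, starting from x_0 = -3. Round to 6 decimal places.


Newton's method: x_(n+1) = x_n - f(x_n)/f'(x_n)
f(x) = 3x^2 - x - 2
f'(x) = 6x - 1

Iteration 1:
  f(-3.000000) = 28.000000
  f'(-3.000000) = -19.000000
  x_1 = -3.000000 - (28.000000)/(-19.000000) = -1.526316

Iteration 2:
  f(-1.526316) = 6.515235
  f'(-1.526316) = -10.157895
  x_2 = -1.526316 - (6.515235)/(-10.157895) = -0.884920

x_2 = -0.884920


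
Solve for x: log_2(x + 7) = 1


Convert to exponential form: x + 7 = 2^1 = 2
x = 2 - 7 = -5
Check: log_2(-5 + 7) = log_2(2) = log_2(2) = 1 ✓

x = -5


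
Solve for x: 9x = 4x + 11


Starting with: 9x = 4x + 11
Move all x terms to left: (9 - 4)x = 11 - 0
Simplify: 5x = 11
Divide both sides by 5: x = 11/5

x = 11/5


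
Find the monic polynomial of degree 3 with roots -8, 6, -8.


A monic polynomial with roots -8, 6, -8 is:
p(x) = (x + 8)(x - 6)(x + 8)
After multiplying by (x + 8): x + 8
After multiplying by (x - 6): x^2 + 2x - 48
After multiplying by (x + 8): x^3 + 10x^2 - 32x - 384

x^3 + 10x^2 - 32x - 384


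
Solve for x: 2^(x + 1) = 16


Express both sides with the same base.
16 = 2^4
Since the bases match, equate exponents: x + 1 = 4
So x = 4 - (1) = 3

x = 3


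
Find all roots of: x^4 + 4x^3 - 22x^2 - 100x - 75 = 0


Let p(x) = x^4 + 4x^3 - 22x^2 - 100x - 75. By the rational root theorem (leading coefficient 1), any rational root is an integer divisor of 75: try ±1, ±2, ... in turn.
Test x = 1: value = -192 ≠ 0.
Test x = -1: value = 0 ✓, so (x + 1) is a factor.
Synthetic division by (x + 1): bring down 1; 1(-1) + 4 = 3; 3(-1) - 22 = -25; (-25)(-1) - 100 = -75; (-75)(-1) - 75 = 0 → quotient x^3 + 3x^2 - 25x - 75, remainder 0.
Continue with the quotient x^3 + 3x^2 - 25x - 75 (candidates must divide 75; re-test x = -1 first in case it repeats).
Test x = -1: value = -48 ≠ 0.
Test x = 3: value = -96 ≠ 0.
Test x = -3: value = 0 ✓, so (x + 3) is a factor.
Synthetic division by (x + 3): bring down 1; 1(-3) + 3 = 0; 0(-3) - 25 = -25; (-25)(-3) - 75 = 0 → quotient x^2 - 25, remainder 0.
Solve the quadratic x^2 - 25 = 0: discriminant = 0^2 - 4(1)(-25) = 0 + 100 = 100.
sqrt(100) = 10, so x = (0 ± 10)/2: x = 5 or x = -5.
Collecting all roots found:

x = -5, x = -3, x = -1, x = 5


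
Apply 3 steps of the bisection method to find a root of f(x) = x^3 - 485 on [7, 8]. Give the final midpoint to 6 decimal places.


f(x) = x^3 - 485
f(7) = -142 < 0
f(8) = 27 > 0

Step 1: midpoint = (7.000000 + 8.000000)/2 = 7.500000
  f(7.500000) = -63.125000
  f(mid) < 0, so root is in [7.500000, 8.000000]

Step 2: midpoint = (7.500000 + 8.000000)/2 = 7.750000
  f(7.750000) = -19.515625
  f(mid) < 0, so root is in [7.750000, 8.000000]

Step 3: midpoint = (7.750000 + 8.000000)/2 = 7.875000
  f(7.875000) = 3.373047
  f(mid) > 0, so root is in [7.750000, 7.875000]

midpoint = 7.875000


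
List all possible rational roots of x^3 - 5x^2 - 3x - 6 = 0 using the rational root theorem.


Rational root theorem: possible roots are ±p/q where:
  p divides the constant term (-6): p ∈ {1, 2, 3, 6}
  q divides the leading coefficient (1): q ∈ {1}

All possible rational roots: -6, -3, -2, -1, 1, 2, 3, 6

-6, -3, -2, -1, 1, 2, 3, 6


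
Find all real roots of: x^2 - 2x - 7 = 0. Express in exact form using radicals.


Using the quadratic formula: x = (-b ± sqrt(b^2 - 4ac)) / (2a)
Here a = 1, b = -2, c = -7
Discriminant = b^2 - 4ac = (-2)^2 - 4(1)(-7) = 4 + 28 = 32
Since discriminant = 32 > 0, there are two real roots.
x = (2 ± 4*sqrt(2)) / 2
Simplifying: x = 1 ± 2*sqrt(2)
Numerically: x ≈ 3.8284 or x ≈ -1.8284

x = 1 + 2*sqrt(2) or x = 1 - 2*sqrt(2)


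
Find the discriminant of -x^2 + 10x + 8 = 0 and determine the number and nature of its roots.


For ax^2 + bx + c = 0, discriminant D = b^2 - 4ac
Here a = -1, b = 10, c = 8
D = (10)^2 - 4(-1)(8) = 100 + 32 = 132

D = 132 > 0 but not a perfect square
The equation has 2 distinct real irrational roots.

Discriminant = 132, 2 distinct real irrational roots


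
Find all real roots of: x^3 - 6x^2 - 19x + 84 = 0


Let p(x) = x^3 - 6x^2 - 19x + 84. By the rational root theorem (leading coefficient 1), any rational root is an integer divisor of 84: try ±1, ±2, ... in turn.
Test x = 1: value = 60 ≠ 0.
Test x = -1: value = 96 ≠ 0.
Test x = 2: value = 30 ≠ 0.
Test x = -2: value = 90 ≠ 0.
Test x = 3: value = 0 ✓, so (x - 3) is a factor.
Synthetic division by (x - 3): bring down 1; 1(3) - 6 = -3; (-3)(3) - 19 = -28; (-28)(3) + 84 = 0 → quotient x^2 - 3x - 28, remainder 0.
Solve the quadratic x^2 - 3x - 28 = 0: discriminant = (-3)^2 - 4(1)(-28) = 9 + 112 = 121.
sqrt(121) = 11, so x = (3 ± 11)/2: x = 7 or x = -4.

x = -4, x = 3, x = 7


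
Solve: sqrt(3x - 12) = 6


Square both sides: 3x - 12 = 6^2 = 36
3x = 36 + 12 = 48
x = 16
Check: sqrt(3*16 - 12) = sqrt(36) = 6 ✓

x = 16


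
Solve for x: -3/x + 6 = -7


Subtract 6 from both sides: -3/x = -13
Multiply both sides by x: -3 = -13 * x
Divide by -13: x = 3/13

x = 3/13


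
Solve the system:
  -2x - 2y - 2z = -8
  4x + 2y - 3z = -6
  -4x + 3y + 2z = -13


Using Cramer's rule. Expand each determinant along the first row.
D  = (-2)*[2*2 - (-3)*3] - (-2)*[4*2 - (-3)*(-4)] + (-2)*[4*3 - 2*(-4)]
  = (-2)*(13) - (-2)*(-4) + (-2)*(20) = -74
Dx = (-8)*[2*2 - (-3)*3] - (-2)*[(-6)*2 - (-3)*(-13)] + (-2)*[(-6)*3 - 2*(-13)]
  = (-8)*(13) - (-2)*(-51) + (-2)*(8) = -222
Dy = (-2)*[(-6)*2 - (-3)*(-13)] - (-8)*[4*2 - (-3)*(-4)] + (-2)*[4*(-13) - (-6)*(-4)]
  = (-2)*(-51) - (-8)*(-4) + (-2)*(-76) = 222
Dz = (-2)*[2*(-13) - (-6)*3] - (-2)*[4*(-13) - (-6)*(-4)] + (-8)*[4*3 - 2*(-4)]
  = (-2)*(-8) - (-2)*(-76) + (-8)*(20) = -296
x = Dx/D = -222/-74 = 3, y = Dy/D = 222/-74 = -3, z = Dz/D = -296/-74 = 4
Check eq1: (-2)(3) + (-2)(-3) + (-2)(4) = -8 = -8 ✓
Check eq2: (4)(3) + (2)(-3) + (-3)(4) = -6 = -6 ✓
Check eq3: (-4)(3) + (3)(-3) + (2)(4) = -13 = -13 ✓

x = 3, y = -3, z = 4


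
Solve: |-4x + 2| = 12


An absolute value equation |expr| = 12 gives two cases:
Case 1: -4x + 2 = 12
  -4x = 10, so x = -5/2
Case 2: -4x + 2 = -12
  -4x = -14, so x = 7/2

x = -5/2, x = 7/2


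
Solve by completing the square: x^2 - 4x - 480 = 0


Start: x^2 - 4x - 480 = 0
Move constant: x^2 - 4x = 480
Half of -4 is -2, squared is 4
Add 4 to both sides: x^2 - 4x + 4 = 484
(x - 2)^2 = 484
x - 2 = ±22
x = 2 + 22 = 24 or x = 2 - 22 = -20

x = -20, x = 24


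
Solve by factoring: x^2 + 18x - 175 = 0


We need two numbers that multiply to -175 and add to 18.
Those numbers are 25 and -7 (since 25 * (-7) = -175 and 25 + (-7) = 18).
So x^2 + 18x - 175 = (x + 25)(x - 7) = 0
Setting each factor to zero: x = -25 or x = 7

x = -25, x = 7


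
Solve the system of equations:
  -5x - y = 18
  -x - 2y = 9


Using Cramer's rule:
Determinant D = (-5)(-2) - (-1)(-1) = 10 - 1 = 9
Dx = (18)(-2) - (9)(-1) = -36 + 9 = -27
Dy = (-5)(9) - (-1)(18) = -45 + 18 = -27
x = Dx/D = -27/9 = -3
y = Dy/D = -27/9 = -3

x = -3, y = -3


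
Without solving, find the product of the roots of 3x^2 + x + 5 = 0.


By Vieta's formulas for ax^2 + bx + c = 0:
  Sum of roots = -b/a
  Product of roots = c/a

Here a = 3, b = 1, c = 5
Sum = -(1)/3 = -1/3
Product = 5/3 = 5/3

Product = 5/3


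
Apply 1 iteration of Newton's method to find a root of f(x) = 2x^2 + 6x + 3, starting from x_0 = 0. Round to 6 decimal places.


Newton's method: x_(n+1) = x_n - f(x_n)/f'(x_n)
f(x) = 2x^2 + 6x + 3
f'(x) = 4x + 6

Iteration 1:
  f(0.000000) = 3.000000
  f'(0.000000) = 6.000000
  x_1 = 0.000000 - (3.000000)/(6.000000) = -0.500000

x_1 = -0.500000


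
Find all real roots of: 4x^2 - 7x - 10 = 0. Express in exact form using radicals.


Using the quadratic formula: x = (-b ± sqrt(b^2 - 4ac)) / (2a)
Here a = 4, b = -7, c = -10
Discriminant = b^2 - 4ac = (-7)^2 - 4(4)(-10) = 49 + 160 = 209
Since discriminant = 209 > 0, there are two real roots.
x = (7 ± sqrt(209)) / 8
Numerically: x ≈ 2.6821 or x ≈ -0.9321

x = (7 + sqrt(209)) / 8 or x = (7 - sqrt(209)) / 8
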